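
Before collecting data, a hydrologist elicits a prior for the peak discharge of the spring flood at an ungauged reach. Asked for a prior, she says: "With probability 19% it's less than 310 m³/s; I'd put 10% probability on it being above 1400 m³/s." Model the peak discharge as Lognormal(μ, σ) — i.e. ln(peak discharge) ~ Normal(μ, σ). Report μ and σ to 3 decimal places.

If T ~ Lognormal(μ,σ) then ln T ~ Normal(μ,σ), so the p-quantile of ln T is μ + z_p·σ.
ln(310) = 5.737 and ln(1400) = 7.244; z_{0.19} = -0.8779, z_{0.9} = 1.282.
σ = (7.244 − 5.737)/(1.282 − (-0.8779)) = 0.698.
μ = 5.737 − (-0.8779)·0.698 = 6.349.

μ ≈ 6.349, σ ≈ 0.698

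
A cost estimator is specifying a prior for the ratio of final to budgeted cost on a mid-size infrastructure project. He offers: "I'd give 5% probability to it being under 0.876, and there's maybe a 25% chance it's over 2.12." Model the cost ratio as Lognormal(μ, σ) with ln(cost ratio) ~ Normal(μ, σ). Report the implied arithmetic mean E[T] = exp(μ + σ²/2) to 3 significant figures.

If T ~ Lognormal(μ,σ) then ln T ~ Normal(μ,σ), so the p-quantile of ln T is μ + z_p·σ.
ln(0.876) = -0.1324 and ln(2.12) = 0.7514; z_{0.05} = -1.645, z_{0.75} = 0.6745.
σ = (0.7514 − -0.1324)/(0.6745 − (-1.645)) = 0.381.
μ = -0.1324 − (-1.645)·0.381 = 0.494.
E[T] = exp(μ + σ²/2) = exp(0.494 + 0.0726) = 1.76.

E[T] ≈ 1.76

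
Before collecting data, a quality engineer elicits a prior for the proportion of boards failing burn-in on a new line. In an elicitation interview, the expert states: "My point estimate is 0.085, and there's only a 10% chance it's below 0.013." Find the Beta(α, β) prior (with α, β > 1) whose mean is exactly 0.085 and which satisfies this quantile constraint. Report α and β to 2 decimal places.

α ≈ 1.19, β ≈ 12.84

With mean 0.085 fixed, write α = 0.085s, β = 0.915s where s = α+β.
Need P(θ < 0.013) = 0.1 under Beta(0.085s, 0.915s). Normal approximation: (q−m)/√(m(1−m)/s) ≈ z_{0.1} = -1.28, so s ≈ 0.085·0.915·(-1.28)²/(0.013−0.085)² = 24.6.
At s = 24.6: P(θ<0.013) ≈ 0.030. Adjusting to match 0.1 gives s ≈ 14.03.
So α = 0.085·14.03 ≈ 1.19, β = 0.915·14.03 ≈ 12.84.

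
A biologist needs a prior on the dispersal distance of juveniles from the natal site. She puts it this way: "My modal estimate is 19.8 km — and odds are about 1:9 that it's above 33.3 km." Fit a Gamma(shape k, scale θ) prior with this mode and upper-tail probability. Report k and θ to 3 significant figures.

k ≈ 8, θ ≈ 2.83

Gamma(k,θ) with k>1 has mode (k−1)θ, so θ = 19.8/(k−1).
Need P(X < 33.3) = 0.9 with θ tied to k this way. Start at k = 2, θ = 19.8: P(X<33.3) ≈ 0.501.
Too low — raise k to concentrate. Iterating converges to k ≈ 8.
Then θ = 19.8/(8−1) ≈ 2.83.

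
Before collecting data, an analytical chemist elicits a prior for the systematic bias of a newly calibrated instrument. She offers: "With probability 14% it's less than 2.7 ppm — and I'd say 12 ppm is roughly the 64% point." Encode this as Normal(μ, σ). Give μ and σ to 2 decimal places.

μ = 9.68, σ = 6.46

The p-quantile of Normal(μ,σ) is μ + z_p·σ, with z_{0.14} = -1.08 and z_{0.64} = 0.3585.
Eliminate σ: μ = (z₂·x₁ − z₁·x₂)/(z₂ − z₁) = (0.3585·2.7 − (-1.08)·12)/1.439 = 9.68.
Then σ = (x₂ − x₁)/(z₂ − z₁) = (12 − 2.7)/1.439 = 6.46.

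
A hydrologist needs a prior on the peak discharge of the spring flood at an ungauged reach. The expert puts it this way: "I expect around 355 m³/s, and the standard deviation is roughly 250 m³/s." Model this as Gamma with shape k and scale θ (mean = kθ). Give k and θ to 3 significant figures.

For Gamma(k, scale θ): mean = kθ, variance = kθ², so CV = 1/√k.
CV = SD/mean = 250/355 = 0.7042, hence k = 1/CV² = 2.02.
Then θ = mean/k = 355/2.02 = 176.

k ≈ 2.02, θ ≈ 176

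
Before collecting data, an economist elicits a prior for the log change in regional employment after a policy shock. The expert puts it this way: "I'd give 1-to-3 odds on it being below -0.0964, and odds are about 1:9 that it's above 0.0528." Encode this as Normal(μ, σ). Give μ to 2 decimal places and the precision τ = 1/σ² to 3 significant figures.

μ = -0.04, τ = 172

The p-quantile of Normal(μ,σ) is μ + z_p·σ, with z_{0.25} = -0.6745 and z_{0.9} = 1.282.
Eliminate σ: μ = (z₂·x₁ − z₁·x₂)/(z₂ − z₁) = (1.282·-0.0964 − (-0.6745)·0.0528)/1.956 = -0.04.
Then σ = (x₂ − x₁)/(z₂ − z₁) = (0.0528 − -0.0964)/1.956 = 0.08.
Precision τ = 1/σ² = 1/0.07628² = 172.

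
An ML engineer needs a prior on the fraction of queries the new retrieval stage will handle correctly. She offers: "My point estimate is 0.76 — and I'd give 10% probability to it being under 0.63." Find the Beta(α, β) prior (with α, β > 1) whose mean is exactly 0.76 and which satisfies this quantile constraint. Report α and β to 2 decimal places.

With mean 0.76 fixed, write α = 0.76s, β = 0.24s where s = α+β.
Need P(θ < 0.63) = 0.1 under Beta(0.76s, 0.24s). Normal approximation: (q−m)/√(m(1−m)/s) ≈ z_{0.1} = -1.28, so s ≈ 0.76·0.24·(-1.28)²/(0.63−0.76)² = 17.7.
At s = 17.7: P(θ<0.63) ≈ 0.106. Adjusting to match 0.1 gives s ≈ 18.79.
So α = 0.76·18.79 ≈ 14.28, β = 0.24·18.79 ≈ 4.51.

α ≈ 14.28, β ≈ 4.51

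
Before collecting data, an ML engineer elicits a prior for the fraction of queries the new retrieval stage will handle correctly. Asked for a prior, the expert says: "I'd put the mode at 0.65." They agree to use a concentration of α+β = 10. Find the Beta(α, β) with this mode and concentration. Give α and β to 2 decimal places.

α = 6.20, β = 3.80

For α,β > 1 the Beta mode is (α−1)/(α+β−2). With α+β = 10, the mode is (α−1)/8.
Set (α−1)/8 = 0.65 → α = 1 + 0.65·8 = 6.20.
β = 10 − α = 3.80.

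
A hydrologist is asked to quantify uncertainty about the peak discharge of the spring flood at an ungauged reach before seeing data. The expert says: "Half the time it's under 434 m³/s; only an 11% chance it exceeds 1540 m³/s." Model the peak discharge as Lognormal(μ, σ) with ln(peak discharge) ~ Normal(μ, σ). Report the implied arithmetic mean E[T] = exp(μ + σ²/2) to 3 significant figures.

If T ~ Lognormal(μ,σ) then ln T ~ Normal(μ,σ), so the p-quantile of ln T is μ + z_p·σ.
ln(434) = 6.073 and ln(1540) = 7.34; z_{0.5} = 0, z_{0.89} = 1.227.
σ = (7.34 − 6.073)/(1.227 − (0)) = 1.033.
μ = 6.073 − (0)·1.033 = 6.073.
E[T] = exp(μ + σ²/2) = exp(6.073 + 0.5331) = 740 m³/s.

E[T] ≈ 740 m³/s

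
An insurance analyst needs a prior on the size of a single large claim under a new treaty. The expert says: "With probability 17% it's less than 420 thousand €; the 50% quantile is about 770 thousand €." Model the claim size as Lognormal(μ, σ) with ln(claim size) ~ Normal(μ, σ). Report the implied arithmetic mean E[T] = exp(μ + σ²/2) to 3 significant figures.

If T ~ Lognormal(μ,σ) then ln T ~ Normal(μ,σ), so the p-quantile of ln T is μ + z_p·σ.
ln(420) = 6.04 and ln(770) = 6.646; z_{0.17} = -0.9542, z_{0.5} = 0.
σ = (6.646 − 6.04)/(0 − (-0.9542)) = 0.635.
μ = 6.04 − (-0.9542)·0.635 = 6.646.
E[T] = exp(μ + σ²/2) = exp(6.646 + 0.2018) = 942 thousand €.

E[T] ≈ 942 thousand €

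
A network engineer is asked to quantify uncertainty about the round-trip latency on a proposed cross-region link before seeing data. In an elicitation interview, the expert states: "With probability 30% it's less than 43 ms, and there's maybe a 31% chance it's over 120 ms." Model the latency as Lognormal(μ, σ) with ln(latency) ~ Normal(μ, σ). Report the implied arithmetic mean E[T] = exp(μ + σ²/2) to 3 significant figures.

If T ~ Lognormal(μ,σ) then ln T ~ Normal(μ,σ), so the p-quantile of ln T is μ + z_p·σ.
ln(43) = 3.761 and ln(120) = 4.787; z_{0.3} = -0.5244, z_{0.69} = 0.4959.
σ = (4.787 − 3.761)/(0.4959 − (-0.5244)) = 1.006.
μ = 3.761 − (-0.5244)·1.006 = 4.289.
E[T] = exp(μ + σ²/2) = exp(4.289 + 0.5059) = 121 ms.

E[T] ≈ 121 ms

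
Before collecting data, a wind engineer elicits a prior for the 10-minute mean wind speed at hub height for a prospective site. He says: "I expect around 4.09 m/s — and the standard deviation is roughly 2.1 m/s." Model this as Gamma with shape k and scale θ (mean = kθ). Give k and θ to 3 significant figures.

For Gamma(k, scale θ): mean = kθ, variance = kθ², so CV = 1/√k.
CV = SD/mean = 2.1/4.09 = 0.5134, hence k = 1/CV² = 3.79.
Then θ = mean/k = 4.09/3.79 = 1.08.

k ≈ 3.79, θ ≈ 1.08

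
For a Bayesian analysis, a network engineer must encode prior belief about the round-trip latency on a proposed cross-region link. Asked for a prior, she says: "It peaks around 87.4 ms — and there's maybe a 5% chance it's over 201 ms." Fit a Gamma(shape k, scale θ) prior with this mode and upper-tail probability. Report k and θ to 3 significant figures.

Gamma(k,θ) with k>1 has mode (k−1)θ, so θ = 87.4/(k−1).
Need P(X < 201) = 0.95 with θ tied to k this way. Start at k = 2, θ = 87.4: P(X<201) ≈ 0.669.
Too low — raise k to concentrate. Iterating converges to k ≈ 4.95.
Then θ = 87.4/(4.95−1) ≈ 22.1.

k ≈ 4.95, θ ≈ 22.1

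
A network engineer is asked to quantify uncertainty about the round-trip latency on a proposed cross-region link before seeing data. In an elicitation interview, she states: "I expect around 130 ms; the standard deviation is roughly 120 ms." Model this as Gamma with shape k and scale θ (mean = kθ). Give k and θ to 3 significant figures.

For Gamma(k, scale θ): mean = kθ, variance = kθ², so CV = 1/√k.
CV = SD/mean = 120/130 = 0.9231, hence k = 1/CV² = 1.17.
Then θ = mean/k = 130/1.17 = 111.

k ≈ 1.17, θ ≈ 111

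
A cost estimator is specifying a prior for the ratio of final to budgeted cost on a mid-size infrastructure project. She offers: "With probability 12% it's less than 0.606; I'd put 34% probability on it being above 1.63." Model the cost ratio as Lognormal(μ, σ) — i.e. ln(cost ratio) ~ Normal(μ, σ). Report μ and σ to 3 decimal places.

μ ≈ 0.231, σ ≈ 0.623

If T ~ Lognormal(μ,σ) then ln T ~ Normal(μ,σ), so the p-quantile of ln T is μ + z_p·σ.
ln(0.606) = -0.5009 and ln(1.63) = 0.4886; z_{0.12} = -1.175, z_{0.66} = 0.4125.
σ = (0.4886 − -0.5009)/(0.4125 − (-1.175)) = 0.623.
μ = -0.5009 − (-1.175)·0.623 = 0.231.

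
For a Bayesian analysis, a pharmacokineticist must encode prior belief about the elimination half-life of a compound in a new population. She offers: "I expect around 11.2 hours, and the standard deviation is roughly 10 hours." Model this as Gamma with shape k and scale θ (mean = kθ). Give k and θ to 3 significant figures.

k ≈ 1.25, θ ≈ 8.93

For Gamma(k, scale θ): mean = kθ, variance = kθ², so CV = 1/√k.
CV = SD/mean = 10/11.2 = 0.8929, hence k = 1/CV² = 1.25.
Then θ = mean/k = 11.2/1.25 = 8.93.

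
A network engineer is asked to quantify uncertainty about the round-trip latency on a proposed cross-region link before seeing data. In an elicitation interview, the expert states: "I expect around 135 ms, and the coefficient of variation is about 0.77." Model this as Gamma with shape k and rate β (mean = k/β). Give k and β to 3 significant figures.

For Gamma(k, rate β): mean = k/β, variance = k/β², so CV = 1/√k.
CV = 0.77, hence k = 1/CV² = 1.69.
Then β = k/mean = 1.69/135 = 0.0125.

k ≈ 1.69, β ≈ 0.0125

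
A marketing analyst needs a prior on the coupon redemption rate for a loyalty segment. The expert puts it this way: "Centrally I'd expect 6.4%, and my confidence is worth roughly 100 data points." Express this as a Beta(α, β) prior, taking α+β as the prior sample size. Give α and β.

α = 6.4, β = 93.6

Under the effective-sample-size interpretation, Beta(α, β) has prior mean α/(α+β) and prior sample size α+β.
So α+β = 100 and α/(α+β) = 0.064, giving α = 0.064·100 = 6.4 and β = 100 − 6.4 = 93.6.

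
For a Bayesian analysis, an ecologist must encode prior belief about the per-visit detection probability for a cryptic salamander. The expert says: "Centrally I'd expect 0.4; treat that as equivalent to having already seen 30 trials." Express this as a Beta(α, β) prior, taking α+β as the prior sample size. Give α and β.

Under the effective-sample-size interpretation, Beta(α, β) has prior mean α/(α+β) and prior sample size α+β.
So α+β = 30 and α/(α+β) = 0.4, giving α = 0.4·30 = 12 and β = 30 − 12 = 18.

α = 12, β = 18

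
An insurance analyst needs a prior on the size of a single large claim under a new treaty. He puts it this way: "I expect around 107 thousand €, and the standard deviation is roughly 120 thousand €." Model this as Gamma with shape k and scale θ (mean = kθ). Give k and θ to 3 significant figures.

k ≈ 0.795, θ ≈ 135

For Gamma(k, scale θ): mean = kθ, variance = kθ², so CV = 1/√k.
CV = SD/mean = 120/107 = 1.121, hence k = 1/CV² = 0.795.
Then θ = mean/k = 107/0.795 = 135.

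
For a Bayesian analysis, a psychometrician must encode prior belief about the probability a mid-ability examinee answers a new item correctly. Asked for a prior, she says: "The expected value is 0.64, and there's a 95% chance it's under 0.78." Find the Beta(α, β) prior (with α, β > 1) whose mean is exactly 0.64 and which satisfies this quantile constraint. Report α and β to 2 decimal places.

α ≈ 18.17, β ≈ 10.22

With mean 0.64 fixed, write α = 0.64s, β = 0.36s where s = α+β.
Need P(θ < 0.78) = 0.95 under Beta(0.64s, 0.36s). Normal approximation: (q−m)/√(m(1−m)/s) ≈ z_{0.95} = 1.64, so s ≈ 0.64·0.36·(1.64)²/(0.78−0.64)² = 31.8.
At s = 31.8: P(θ<0.78) ≈ 0.960. Adjusting to match 0.95 gives s ≈ 28.40.
So α = 0.64·28.40 ≈ 18.17, β = 0.36·28.40 ≈ 10.22.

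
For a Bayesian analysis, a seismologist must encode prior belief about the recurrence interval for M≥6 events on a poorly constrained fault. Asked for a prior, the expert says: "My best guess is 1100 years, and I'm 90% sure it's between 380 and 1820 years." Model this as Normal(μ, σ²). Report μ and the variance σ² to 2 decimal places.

μ = 1100.00, σ² = 191606.61

A symmetric 90% interval runs μ ± z·σ with z = 1.645.
Half-width = 720, so σ = 720/1.645 = 437.729 and σ² = 191606.61.
μ is the stated best guess, 1100.00.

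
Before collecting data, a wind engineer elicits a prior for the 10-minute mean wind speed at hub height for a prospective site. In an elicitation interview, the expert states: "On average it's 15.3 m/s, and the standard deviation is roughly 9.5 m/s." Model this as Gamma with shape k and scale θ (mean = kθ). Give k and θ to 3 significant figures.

k ≈ 2.59, θ ≈ 5.9

For Gamma(k, scale θ): mean = kθ, variance = kθ², so CV = 1/√k.
CV = SD/mean = 9.5/15.3 = 0.6209, hence k = 1/CV² = 2.59.
Then θ = mean/k = 15.3/2.59 = 5.9.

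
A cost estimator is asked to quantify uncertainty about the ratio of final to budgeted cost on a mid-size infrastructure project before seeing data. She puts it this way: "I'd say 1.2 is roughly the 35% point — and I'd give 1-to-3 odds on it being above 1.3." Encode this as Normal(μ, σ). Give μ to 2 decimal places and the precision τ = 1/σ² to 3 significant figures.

For Normal(μ,σ), the p-quantile is μ + z_p·σ. Here z_{0.35} = -0.3853, z_{0.75} = 0.6745.
So 1.2 = μ − 0.3853σ and 1.3 = μ + 0.6745σ.
Subtracting: σ = (1.3 − 1.2)/(0.6745 − (-0.3853)) = 0.09.
Then μ = 1.2 − (-0.3853)·0.09 = 1.24.
Precision τ = 1/σ² = 1/0.09436² = 112.

μ = 1.24, τ = 112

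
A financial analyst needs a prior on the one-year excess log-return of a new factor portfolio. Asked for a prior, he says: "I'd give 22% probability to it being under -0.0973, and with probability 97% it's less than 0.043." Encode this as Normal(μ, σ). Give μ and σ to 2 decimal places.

μ = -0.06, σ = 0.05

The p-quantile of Normal(μ,σ) is μ + z_p·σ, with z_{0.22} = -0.7722 and z_{0.97} = 1.881.
Eliminate σ: μ = (z₂·x₁ − z₁·x₂)/(z₂ − z₁) = (1.881·-0.0973 − (-0.7722)·0.043)/2.653 = -0.06.
Then σ = (x₂ − x₁)/(z₂ − z₁) = (0.043 − -0.0973)/2.653 = 0.05.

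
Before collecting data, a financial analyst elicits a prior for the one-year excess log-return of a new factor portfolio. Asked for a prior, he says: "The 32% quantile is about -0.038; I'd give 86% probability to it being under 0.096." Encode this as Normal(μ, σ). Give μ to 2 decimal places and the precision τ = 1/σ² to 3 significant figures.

The p-quantile of Normal(μ,σ) is μ + z_p·σ, with z_{0.32} = -0.4677 and z_{0.86} = 1.08.
Eliminate σ: μ = (z₂·x₁ − z₁·x₂)/(z₂ − z₁) = (1.08·-0.038 − (-0.4677)·0.096)/1.548 = 0.00.
Then σ = (x₂ − x₁)/(z₂ − z₁) = (0.096 − -0.038)/1.548 = 0.09.
Precision τ = 1/σ² = 1/0.08656² = 133.

μ = 0.00, τ = 133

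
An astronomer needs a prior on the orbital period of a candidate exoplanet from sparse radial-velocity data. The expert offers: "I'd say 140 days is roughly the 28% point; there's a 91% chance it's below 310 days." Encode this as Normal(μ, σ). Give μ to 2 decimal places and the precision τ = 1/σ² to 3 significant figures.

The p-quantile of Normal(μ,σ) is μ + z_p·σ, with z_{0.28} = -0.5828 and z_{0.91} = 1.341.
Eliminate σ: μ = (z₂·x₁ − z₁·x₂)/(z₂ − z₁) = (1.341·140 − (-0.5828)·310)/1.924 = 191.51.
Then σ = (x₂ − x₁)/(z₂ − z₁) = (310 − 140)/1.924 = 88.38.
Precision τ = 1/σ² = 1/88.38² = 0.000128.

μ = 191.51, τ = 0.000128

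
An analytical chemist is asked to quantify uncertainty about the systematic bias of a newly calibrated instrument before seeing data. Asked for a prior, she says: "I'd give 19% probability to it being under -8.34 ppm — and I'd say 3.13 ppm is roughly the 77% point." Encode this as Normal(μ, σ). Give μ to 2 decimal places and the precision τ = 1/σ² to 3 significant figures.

μ = -2.11, τ = 0.0199

The p-quantile of Normal(μ,σ) is μ + z_p·σ, with z_{0.19} = -0.8779 and z_{0.77} = 0.7388.
Eliminate σ: μ = (z₂·x₁ − z₁·x₂)/(z₂ − z₁) = (0.7388·-8.34 − (-0.8779)·3.13)/1.617 = -2.11.
Then σ = (x₂ − x₁)/(z₂ − z₁) = (3.13 − -8.34)/1.617 = 7.09.
Precision τ = 1/σ² = 1/7.095² = 0.0199.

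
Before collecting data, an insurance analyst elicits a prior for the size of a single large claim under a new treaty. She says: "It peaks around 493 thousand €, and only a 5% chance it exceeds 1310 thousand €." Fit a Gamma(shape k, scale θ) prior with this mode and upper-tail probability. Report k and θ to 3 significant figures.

Gamma(k,θ) with k>1 has mode (k−1)θ, so θ = 493/(k−1).
Need P(X < 1310) = 0.95 with θ tied to k this way. Start at k = 2, θ = 493: P(X<1310) ≈ 0.743.
Too low — raise k to concentrate. Iterating converges to k ≈ 3.82.
Then θ = 493/(3.82−1) ≈ 175.

k ≈ 3.82, θ ≈ 175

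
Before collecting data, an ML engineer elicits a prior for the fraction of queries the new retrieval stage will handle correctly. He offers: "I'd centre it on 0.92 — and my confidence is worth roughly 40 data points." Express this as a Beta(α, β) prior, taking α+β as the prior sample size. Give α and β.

α = 36.8, β = 3.2

Under the effective-sample-size interpretation, Beta(α, β) has prior mean α/(α+β) and prior sample size α+β.
So α+β = 40 and α/(α+β) = 0.92, giving α = 0.92·40 = 36.8 and β = 40 − 36.8 = 3.2.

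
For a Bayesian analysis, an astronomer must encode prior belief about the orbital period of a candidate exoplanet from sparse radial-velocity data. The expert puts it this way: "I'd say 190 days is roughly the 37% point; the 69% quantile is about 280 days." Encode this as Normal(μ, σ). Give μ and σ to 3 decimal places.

The p-quantile of Normal(μ,σ) is μ + z_p·σ, with z_{0.37} = -0.3319 and z_{0.69} = 0.4959.
Eliminate σ: μ = (z₂·x₁ − z₁·x₂)/(z₂ − z₁) = (0.4959·190 − (-0.3319)·280)/0.8277 = 226.084.
Then σ = (x₂ − x₁)/(z₂ − z₁) = (280 − 190)/0.8277 = 108.735.

μ = 226.084, σ = 108.735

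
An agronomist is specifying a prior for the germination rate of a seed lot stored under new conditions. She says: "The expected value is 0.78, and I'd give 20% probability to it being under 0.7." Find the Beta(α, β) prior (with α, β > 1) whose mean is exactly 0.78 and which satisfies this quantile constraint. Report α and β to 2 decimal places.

With mean 0.78 fixed, write α = 0.78s, β = 0.22s where s = α+β.
Need P(θ < 0.7) = 0.2 under Beta(0.78s, 0.22s). Normal approximation: (q−m)/√(m(1−m)/s) ≈ z_{0.2} = -0.842, so s ≈ 0.78·0.22·(-0.842)²/(0.7−0.78)² = 19.0.
At s = 19.0: P(θ<0.7) ≈ 0.191. Adjusting to match 0.2 gives s ≈ 17.15.
So α = 0.78·17.15 ≈ 13.37, β = 0.22·17.15 ≈ 3.77.

α ≈ 13.37, β ≈ 3.77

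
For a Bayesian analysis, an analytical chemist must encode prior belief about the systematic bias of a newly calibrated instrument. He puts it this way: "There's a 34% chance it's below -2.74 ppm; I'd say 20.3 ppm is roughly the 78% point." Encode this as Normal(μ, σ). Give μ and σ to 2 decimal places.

The p-quantile of Normal(μ,σ) is μ + z_p·σ, with z_{0.34} = -0.4125 and z_{0.78} = 0.7722.
Eliminate σ: μ = (z₂·x₁ − z₁·x₂)/(z₂ − z₁) = (0.7722·-2.74 − (-0.4125)·20.3)/1.185 = 5.28.
Then σ = (x₂ − x₁)/(z₂ − z₁) = (20.3 − -2.74)/1.185 = 19.45.

μ = 5.28, σ = 19.45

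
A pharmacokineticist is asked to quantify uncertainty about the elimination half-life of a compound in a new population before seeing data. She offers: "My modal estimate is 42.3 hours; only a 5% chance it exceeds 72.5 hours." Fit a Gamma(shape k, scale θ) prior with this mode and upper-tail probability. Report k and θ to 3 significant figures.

Gamma(k,θ) with k>1 has mode (k−1)θ, so θ = 42.3/(k−1).
Need P(X < 72.5) = 0.95 with θ tied to k this way. Start at k = 2, θ = 42.3: P(X<72.5) ≈ 0.511.
Too low — raise k to concentrate. Iterating converges to k ≈ 10.6.
Then θ = 42.3/(10.6−1) ≈ 4.4.

k ≈ 10.6, θ ≈ 4.4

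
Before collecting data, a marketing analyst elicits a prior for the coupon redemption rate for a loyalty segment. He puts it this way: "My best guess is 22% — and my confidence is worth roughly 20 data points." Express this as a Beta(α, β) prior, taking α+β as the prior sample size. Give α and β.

α = 4.4, β = 15.6

Under the effective-sample-size interpretation, Beta(α, β) has prior mean α/(α+β) and prior sample size α+β.
So α+β = 20 and α/(α+β) = 0.22, giving α = 0.22·20 = 4.4 and β = 20 − 4.4 = 15.6.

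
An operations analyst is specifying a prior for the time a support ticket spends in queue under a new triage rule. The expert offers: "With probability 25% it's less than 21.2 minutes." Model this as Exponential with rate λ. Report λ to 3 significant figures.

λ ≈ 0.0136

P(T < 21.2) = 1 − e^(−λ·21.2) = 0.25, so λ = −ln(1−0.25)/21.2 = −ln(0.75)/21.2 = 0.0136.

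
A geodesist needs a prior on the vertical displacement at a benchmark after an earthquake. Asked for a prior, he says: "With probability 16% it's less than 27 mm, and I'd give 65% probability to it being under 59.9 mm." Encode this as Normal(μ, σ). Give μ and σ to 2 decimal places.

For Normal(μ,σ), the p-quantile is μ + z_p·σ. Here z_{0.16} = -0.9945, z_{0.65} = 0.3853.
So 27 = μ − 0.9945σ and 59.9 = μ + 0.3853σ.
Subtracting: σ = (59.9 − 27)/(0.3853 − (-0.9945)) = 23.84.
Then μ = 27 − (-0.9945)·23.84 = 50.71.

μ = 50.71, σ = 23.84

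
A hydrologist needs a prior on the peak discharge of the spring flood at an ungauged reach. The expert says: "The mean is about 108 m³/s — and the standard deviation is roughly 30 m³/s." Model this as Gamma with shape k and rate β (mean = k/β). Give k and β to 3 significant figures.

k ≈ 13, β ≈ 0.12

For Gamma(k, rate β): mean = k/β, variance = k/β², so CV = 1/√k.
CV = SD/mean = 30/108 = 0.2778, hence k = 1/CV² = 13.
Then β = k/mean = 13/108 = 0.12.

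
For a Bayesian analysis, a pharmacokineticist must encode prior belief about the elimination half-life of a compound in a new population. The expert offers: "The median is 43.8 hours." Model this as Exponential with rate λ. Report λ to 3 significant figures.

λ ≈ 0.0158

Exponential median = ln 2 / λ, so λ = ln 2 / 43.8 = 0.0158.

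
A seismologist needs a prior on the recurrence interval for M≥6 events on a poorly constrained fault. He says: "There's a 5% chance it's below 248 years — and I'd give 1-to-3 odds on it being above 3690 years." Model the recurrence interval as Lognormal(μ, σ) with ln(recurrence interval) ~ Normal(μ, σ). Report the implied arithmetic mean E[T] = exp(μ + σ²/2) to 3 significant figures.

If T ~ Lognormal(μ,σ) then ln T ~ Normal(μ,σ), so the p-quantile of ln T is μ + z_p·σ.
ln(248) = 5.513 and ln(3690) = 8.213; z_{0.05} = -1.645, z_{0.75} = 0.6745.
σ = (8.213 − 5.513)/(0.6745 − (-1.645)) = 1.164.
μ = 5.513 − (-1.645)·1.164 = 7.428.
E[T] = exp(μ + σ²/2) = exp(7.428 + 0.6776) = 3310 years.

E[T] ≈ 3310 years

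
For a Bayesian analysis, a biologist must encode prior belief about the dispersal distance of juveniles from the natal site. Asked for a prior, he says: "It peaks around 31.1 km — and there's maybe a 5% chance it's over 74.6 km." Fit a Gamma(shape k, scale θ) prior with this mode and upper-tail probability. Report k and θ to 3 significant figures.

Gamma(k,θ) with k>1 has mode (k−1)θ, so θ = 31.1/(k−1).
Need P(X < 74.6) = 0.95 with θ tied to k this way. Start at k = 2, θ = 31.1: P(X<74.6) ≈ 0.691.
Too low — raise k to concentrate. Iterating converges to k ≈ 4.56.
Then θ = 31.1/(4.56−1) ≈ 8.73.

k ≈ 4.56, θ ≈ 8.73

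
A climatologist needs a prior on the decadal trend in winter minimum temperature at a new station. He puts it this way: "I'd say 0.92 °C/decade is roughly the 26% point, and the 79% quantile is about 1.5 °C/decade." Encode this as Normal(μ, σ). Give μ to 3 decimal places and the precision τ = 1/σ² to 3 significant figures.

μ = 1.177, τ = 6.25

For Normal(μ,σ), the p-quantile is μ + z_p·σ. Here z_{0.26} = -0.6433, z_{0.79} = 0.8064.
So 0.92 = μ − 0.6433σ and 1.5 = μ + 0.8064σ.
Subtracting: σ = (1.5 − 0.92)/(0.8064 − (-0.6433)) = 0.400.
Then μ = 0.92 − (-0.6433)·0.400 = 1.177.
Precision τ = 1/σ² = 1/0.4001² = 6.25.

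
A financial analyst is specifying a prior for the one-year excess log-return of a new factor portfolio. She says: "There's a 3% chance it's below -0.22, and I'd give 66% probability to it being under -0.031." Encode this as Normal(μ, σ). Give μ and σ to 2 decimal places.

μ = -0.06, σ = 0.08

For Normal(μ,σ), the p-quantile is μ + z_p·σ. Here z_{0.03} = -1.881, z_{0.66} = 0.4125.
So -0.22 = μ − 1.881σ and -0.031 = μ + 0.4125σ.
Subtracting: σ = (-0.031 − -0.22)/(0.4125 − (-1.881)) = 0.08.
Then μ = -0.22 − (-1.881)·0.08 = -0.06.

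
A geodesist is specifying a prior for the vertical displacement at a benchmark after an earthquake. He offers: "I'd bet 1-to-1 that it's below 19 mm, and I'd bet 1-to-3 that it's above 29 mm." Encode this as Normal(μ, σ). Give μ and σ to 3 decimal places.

The p-quantile of Normal(μ,σ) is μ + z_p·σ, with z_{0.5} = 0 and z_{0.75} = 0.6745.
Eliminate σ: μ = (z₂·x₁ − z₁·x₂)/(z₂ − z₁) = (0.6745·19 − (0)·29)/0.6745 = 19.000.
Then σ = (x₂ − x₁)/(z₂ − z₁) = (29 − 19)/0.6745 = 14.826.

μ = 19.000, σ = 14.826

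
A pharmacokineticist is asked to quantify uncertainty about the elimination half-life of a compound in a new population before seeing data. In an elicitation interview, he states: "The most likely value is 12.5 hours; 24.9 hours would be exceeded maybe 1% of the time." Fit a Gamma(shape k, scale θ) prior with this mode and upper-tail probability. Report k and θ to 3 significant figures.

Gamma(k,θ) with k>1 has mode (k−1)θ, so θ = 12.5/(k−1).
Need P(X < 24.9) = 0.99 with θ tied to k this way. Start at k = 2, θ = 12.5: P(X<24.9) ≈ 0.592.
Too low — raise k to concentrate. Iterating converges to k ≈ 11.4.
Then θ = 12.5/(11.4−1) ≈ 1.21.

k ≈ 11.4, θ ≈ 1.21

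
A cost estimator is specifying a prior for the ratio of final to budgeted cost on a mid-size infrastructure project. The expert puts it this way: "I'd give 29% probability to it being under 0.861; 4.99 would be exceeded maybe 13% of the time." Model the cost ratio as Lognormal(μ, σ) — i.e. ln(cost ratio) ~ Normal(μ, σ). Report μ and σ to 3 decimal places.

μ ≈ 0.429, σ ≈ 1.046

If T ~ Lognormal(μ,σ) then ln T ~ Normal(μ,σ), so the p-quantile of ln T is μ + z_p·σ.
ln(0.861) = -0.1497 and ln(4.99) = 1.607; z_{0.29} = -0.5534, z_{0.87} = 1.126.
σ = (1.607 − -0.1497)/(1.126 − (-0.5534)) = 1.046.
μ = -0.1497 − (-0.5534)·1.046 = 0.429.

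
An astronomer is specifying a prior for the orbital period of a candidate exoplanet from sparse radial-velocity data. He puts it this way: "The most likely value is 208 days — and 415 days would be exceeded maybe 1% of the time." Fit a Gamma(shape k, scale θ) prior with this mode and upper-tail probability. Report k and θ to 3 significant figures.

k ≈ 11.3, θ ≈ 20.2

Gamma(k,θ) with k>1 has mode (k−1)θ, so θ = 208/(k−1).
Need P(X < 415) = 0.99 with θ tied to k this way. Start at k = 2, θ = 208: P(X<415) ≈ 0.593.
Too low — raise k to concentrate. Iterating converges to k ≈ 11.3.
Then θ = 208/(11.3−1) ≈ 20.2.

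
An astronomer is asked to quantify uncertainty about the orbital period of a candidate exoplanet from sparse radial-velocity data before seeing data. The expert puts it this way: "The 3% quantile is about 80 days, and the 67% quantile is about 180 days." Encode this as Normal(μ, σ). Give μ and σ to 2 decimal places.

The p-quantile of Normal(μ,σ) is μ + z_p·σ, with z_{0.03} = -1.881 and z_{0.67} = 0.4399.
Eliminate σ: μ = (z₂·x₁ − z₁·x₂)/(z₂ − z₁) = (0.4399·80 − (-1.881)·180)/2.321 = 161.04.
Then σ = (x₂ − x₁)/(z₂ − z₁) = (180 − 80)/2.321 = 43.09.

μ = 161.04, σ = 43.09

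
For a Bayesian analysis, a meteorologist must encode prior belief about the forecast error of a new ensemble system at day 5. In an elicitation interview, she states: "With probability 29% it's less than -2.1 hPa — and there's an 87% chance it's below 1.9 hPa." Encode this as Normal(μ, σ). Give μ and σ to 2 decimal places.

μ = -0.78, σ = 2.38

The p-quantile of Normal(μ,σ) is μ + z_p·σ, with z_{0.29} = -0.5534 and z_{0.87} = 1.126.
Eliminate σ: μ = (z₂·x₁ − z₁·x₂)/(z₂ − z₁) = (1.126·-2.1 − (-0.5534)·1.9)/1.68 = -0.78.
Then σ = (x₂ − x₁)/(z₂ − z₁) = (1.9 − -2.1)/1.68 = 2.38.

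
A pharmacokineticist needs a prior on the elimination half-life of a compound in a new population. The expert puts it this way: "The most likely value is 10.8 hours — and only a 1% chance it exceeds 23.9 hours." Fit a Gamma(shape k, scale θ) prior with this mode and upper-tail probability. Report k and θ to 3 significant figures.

Gamma(k,θ) with k>1 has mode (k−1)θ, so θ = 10.8/(k−1).
Need P(X < 23.9) = 0.99 with θ tied to k this way. Start at k = 2, θ = 10.8: P(X<23.9) ≈ 0.649.
Too low — raise k to concentrate. Iterating converges to k ≈ 8.63.
Then θ = 10.8/(8.63−1) ≈ 1.42.

k ≈ 8.63, θ ≈ 1.42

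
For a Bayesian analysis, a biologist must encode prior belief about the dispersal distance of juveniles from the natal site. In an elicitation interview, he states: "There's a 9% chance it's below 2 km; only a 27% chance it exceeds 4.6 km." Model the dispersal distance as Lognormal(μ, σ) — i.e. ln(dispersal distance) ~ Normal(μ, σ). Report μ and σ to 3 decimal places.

If T ~ Lognormal(μ,σ) then ln T ~ Normal(μ,σ), so the p-quantile of ln T is μ + z_p·σ.
ln(2) = 0.6931 and ln(4.6) = 1.526; z_{0.09} = -1.341, z_{0.73} = 0.6128.
σ = (1.526 − 0.6931)/(0.6128 − (-1.341)) = 0.426.
μ = 0.6931 − (-1.341)·0.426 = 1.265.

μ ≈ 1.265, σ ≈ 0.426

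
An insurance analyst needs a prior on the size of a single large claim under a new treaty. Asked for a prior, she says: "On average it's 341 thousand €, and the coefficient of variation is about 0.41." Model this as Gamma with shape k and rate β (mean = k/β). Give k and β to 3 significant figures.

k ≈ 5.95, β ≈ 0.0174

For Gamma(k, rate β): mean = k/β, variance = k/β², so CV = 1/√k.
CV = 0.41, hence k = 1/CV² = 5.95.
Then β = k/mean = 5.95/341 = 0.0174.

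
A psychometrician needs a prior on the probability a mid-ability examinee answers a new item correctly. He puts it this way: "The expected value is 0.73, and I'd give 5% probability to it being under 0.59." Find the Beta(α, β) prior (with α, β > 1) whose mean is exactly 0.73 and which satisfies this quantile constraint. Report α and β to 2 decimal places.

With mean 0.73 fixed, write α = 0.73s, β = 0.27s where s = α+β.
Need P(θ < 0.59) = 0.05 under Beta(0.73s, 0.27s). Normal approximation: (q−m)/√(m(1−m)/s) ≈ z_{0.05} = -1.64, so s ≈ 0.73·0.27·(-1.64)²/(0.59−0.73)² = 27.2.
At s = 27.2: P(θ<0.59) ≈ 0.058. Adjusting to match 0.05 gives s ≈ 29.88.
So α = 0.73·29.88 ≈ 21.81, β = 0.27·29.88 ≈ 8.07.

α ≈ 21.81, β ≈ 8.07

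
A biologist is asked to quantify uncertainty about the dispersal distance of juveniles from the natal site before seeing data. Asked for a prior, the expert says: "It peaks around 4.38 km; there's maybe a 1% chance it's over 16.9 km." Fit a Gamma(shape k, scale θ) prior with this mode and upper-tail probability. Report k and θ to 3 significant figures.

k ≈ 3.32, θ ≈ 1.89

Gamma(k,θ) with k>1 has mode (k−1)θ, so θ = 4.38/(k−1).
Need P(X < 16.9) = 0.99 with θ tied to k this way. Start at k = 2, θ = 4.38: P(X<16.9) ≈ 0.897.
Too low — raise k to concentrate. Iterating converges to k ≈ 3.32.
Then θ = 4.38/(3.32−1) ≈ 1.89.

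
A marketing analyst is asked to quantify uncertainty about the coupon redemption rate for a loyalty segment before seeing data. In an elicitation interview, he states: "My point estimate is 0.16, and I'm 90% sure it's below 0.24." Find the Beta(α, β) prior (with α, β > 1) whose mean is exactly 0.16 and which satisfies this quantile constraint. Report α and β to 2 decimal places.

α ≈ 5.91, β ≈ 31.00

With mean 0.16 fixed, write α = 0.16s, β = 0.84s where s = α+β.
Need P(θ < 0.24) = 0.9 under Beta(0.16s, 0.84s). Normal approximation: (q−m)/√(m(1−m)/s) ≈ z_{0.9} = 1.28, so s ≈ 0.16·0.84·(1.28)²/(0.24−0.16)² = 34.5.
At s = 34.5: P(θ<0.24) ≈ 0.893. Adjusting to match 0.9 gives s ≈ 36.91.
So α = 0.16·36.91 ≈ 5.91, β = 0.84·36.91 ≈ 31.00.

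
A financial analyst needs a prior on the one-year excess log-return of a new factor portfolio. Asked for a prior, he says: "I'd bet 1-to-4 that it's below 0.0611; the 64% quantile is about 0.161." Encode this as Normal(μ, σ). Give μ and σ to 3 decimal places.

The p-quantile of Normal(μ,σ) is μ + z_p·σ, with z_{0.2} = -0.8416 and z_{0.64} = 0.3585.
Eliminate σ: μ = (z₂·x₁ − z₁·x₂)/(z₂ − z₁) = (0.3585·0.0611 − (-0.8416)·0.161)/1.2 = 0.131.
Then σ = (x₂ − x₁)/(z₂ − z₁) = (0.161 − 0.0611)/1.2 = 0.083.

μ = 0.131, σ = 0.083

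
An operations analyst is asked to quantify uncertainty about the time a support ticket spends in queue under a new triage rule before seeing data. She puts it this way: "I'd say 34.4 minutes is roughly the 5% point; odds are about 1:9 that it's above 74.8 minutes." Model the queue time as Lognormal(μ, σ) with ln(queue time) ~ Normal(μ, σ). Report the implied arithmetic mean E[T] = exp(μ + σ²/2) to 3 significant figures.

If T ~ Lognormal(μ,σ) then ln T ~ Normal(μ,σ), so the p-quantile of ln T is μ + z_p·σ.
ln(34.4) = 3.538 and ln(74.8) = 4.315; z_{0.05} = -1.645, z_{0.9} = 1.282.
σ = (4.315 − 3.538)/(1.282 − (-1.645)) = 0.265.
μ = 3.538 − (-1.645)·0.265 = 3.975.
E[T] = exp(μ + σ²/2) = exp(3.975 + 0.0352) = 55.1 minutes.

E[T] ≈ 55.1 minutes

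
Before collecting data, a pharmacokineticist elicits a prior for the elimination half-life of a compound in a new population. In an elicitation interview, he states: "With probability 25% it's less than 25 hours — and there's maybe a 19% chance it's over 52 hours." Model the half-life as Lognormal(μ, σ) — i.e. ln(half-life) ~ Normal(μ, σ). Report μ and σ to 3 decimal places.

If T ~ Lognormal(μ,σ) then ln T ~ Normal(μ,σ), so the p-quantile of ln T is μ + z_p·σ.
ln(25) = 3.219 and ln(52) = 3.951; z_{0.25} = -0.6745, z_{0.81} = 0.8779.
σ = (3.951 − 3.219)/(0.8779 − (-0.6745)) = 0.472.
μ = 3.219 − (-0.6745)·0.472 = 3.537.

μ ≈ 3.537, σ ≈ 0.472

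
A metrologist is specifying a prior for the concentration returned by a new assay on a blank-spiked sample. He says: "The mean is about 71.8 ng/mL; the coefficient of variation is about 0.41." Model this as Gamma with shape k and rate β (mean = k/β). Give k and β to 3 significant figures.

For Gamma(k, rate β): mean = k/β, variance = k/β², so CV = 1/√k.
CV = 0.41, hence k = 1/CV² = 5.95.
Then β = k/mean = 5.95/71.8 = 0.0829.

k ≈ 5.95, β ≈ 0.0829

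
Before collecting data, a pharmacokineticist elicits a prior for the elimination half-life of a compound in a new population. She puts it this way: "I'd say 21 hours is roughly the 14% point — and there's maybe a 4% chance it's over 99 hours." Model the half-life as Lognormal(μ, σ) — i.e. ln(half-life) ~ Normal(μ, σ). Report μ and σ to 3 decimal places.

μ ≈ 3.636, σ ≈ 0.548

If T ~ Lognormal(μ,σ) then ln T ~ Normal(μ,σ), so the p-quantile of ln T is μ + z_p·σ.
ln(21) = 3.045 and ln(99) = 4.595; z_{0.14} = -1.08, z_{0.96} = 1.751.
σ = (4.595 − 3.045)/(1.751 − (-1.08)) = 0.548.
μ = 3.045 − (-1.08)·0.548 = 3.636.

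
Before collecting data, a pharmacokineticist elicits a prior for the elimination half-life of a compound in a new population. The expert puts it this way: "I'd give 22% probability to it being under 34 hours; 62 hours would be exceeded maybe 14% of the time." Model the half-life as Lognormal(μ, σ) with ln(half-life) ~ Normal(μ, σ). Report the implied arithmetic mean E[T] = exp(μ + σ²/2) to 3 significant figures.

E[T] ≈ 46 hours

If T ~ Lognormal(μ,σ) then ln T ~ Normal(μ,σ), so the p-quantile of ln T is μ + z_p·σ.
ln(34) = 3.526 and ln(62) = 4.127; z_{0.22} = -0.7722, z_{0.86} = 1.08.
σ = (4.127 − 3.526)/(1.08 − (-0.7722)) = 0.324.
μ = 3.526 − (-0.7722)·0.324 = 3.777.
E[T] = exp(μ + σ²/2) = exp(3.777 + 0.0526) = 46 hours.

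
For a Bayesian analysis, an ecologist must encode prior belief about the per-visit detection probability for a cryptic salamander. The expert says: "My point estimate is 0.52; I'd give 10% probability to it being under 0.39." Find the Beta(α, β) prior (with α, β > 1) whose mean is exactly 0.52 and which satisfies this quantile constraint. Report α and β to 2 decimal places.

α ≈ 12.51, β ≈ 11.55

With mean 0.52 fixed, write α = 0.52s, β = 0.48s where s = α+β.
Need P(θ < 0.39) = 0.1 under Beta(0.52s, 0.48s). Normal approximation: (q−m)/√(m(1−m)/s) ≈ z_{0.1} = -1.28, so s ≈ 0.52·0.48·(-1.28)²/(0.39−0.52)² = 24.3.
At s = 24.3: P(θ<0.39) ≈ 0.099. Adjusting to match 0.1 gives s ≈ 24.06.
So α = 0.52·24.06 ≈ 12.51, β = 0.48·24.06 ≈ 11.55.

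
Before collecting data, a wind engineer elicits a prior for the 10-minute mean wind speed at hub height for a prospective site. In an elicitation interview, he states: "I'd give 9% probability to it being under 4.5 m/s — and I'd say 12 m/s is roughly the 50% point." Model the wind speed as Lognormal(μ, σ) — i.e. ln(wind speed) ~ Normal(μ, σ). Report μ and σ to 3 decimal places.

If T ~ Lognormal(μ,σ) then ln T ~ Normal(μ,σ), so the p-quantile of ln T is μ + z_p·σ.
ln(4.5) = 1.504 and ln(12) = 2.485; z_{0.09} = -1.341, z_{0.5} = 0.
σ = (2.485 − 1.504)/(0 − (-1.341)) = 0.732.
μ = 1.504 − (-1.341)·0.732 = 2.485.

μ ≈ 2.485, σ ≈ 0.732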